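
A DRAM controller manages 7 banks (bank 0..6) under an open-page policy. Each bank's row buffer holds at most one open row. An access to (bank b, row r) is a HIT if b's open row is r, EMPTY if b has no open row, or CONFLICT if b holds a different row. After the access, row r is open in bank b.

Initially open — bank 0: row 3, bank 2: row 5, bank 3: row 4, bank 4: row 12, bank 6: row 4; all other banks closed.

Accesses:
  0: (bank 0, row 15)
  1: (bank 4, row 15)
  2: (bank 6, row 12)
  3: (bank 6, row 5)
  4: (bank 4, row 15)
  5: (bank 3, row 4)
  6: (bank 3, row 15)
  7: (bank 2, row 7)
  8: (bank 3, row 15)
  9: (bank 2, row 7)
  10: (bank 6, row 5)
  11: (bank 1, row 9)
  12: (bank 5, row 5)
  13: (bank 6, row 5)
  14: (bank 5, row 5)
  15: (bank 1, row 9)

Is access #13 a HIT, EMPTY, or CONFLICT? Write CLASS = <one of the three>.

CLASS = HIT

  [0] b0 r15: had r3 ⇒ C
  [1] b4 r15: had r12 ⇒ C
  [2] b6 r12: had r4 ⇒ C
  [3] b6 r5: had r12 ⇒ C
  [4] b4 r15: had r15 ⇒ H
  [5] b3 r4: had r4 ⇒ H
  [6] b3 r15: had r4 ⇒ C
  [7] b2 r7: had r5 ⇒ C
  [8] b3 r15: had r15 ⇒ H
  [9] b2 r7: had r7 ⇒ H
  [10] b6 r5: had r5 ⇒ H
  [11] b1 r9: no row ⇒ E
  [12] b5 r5: no row ⇒ E
  [13] b6 r5: had r5 ⇒ H
  [14] b5 r5: had r5 ⇒ H
  [15] b1 r9: had r9 ⇒ H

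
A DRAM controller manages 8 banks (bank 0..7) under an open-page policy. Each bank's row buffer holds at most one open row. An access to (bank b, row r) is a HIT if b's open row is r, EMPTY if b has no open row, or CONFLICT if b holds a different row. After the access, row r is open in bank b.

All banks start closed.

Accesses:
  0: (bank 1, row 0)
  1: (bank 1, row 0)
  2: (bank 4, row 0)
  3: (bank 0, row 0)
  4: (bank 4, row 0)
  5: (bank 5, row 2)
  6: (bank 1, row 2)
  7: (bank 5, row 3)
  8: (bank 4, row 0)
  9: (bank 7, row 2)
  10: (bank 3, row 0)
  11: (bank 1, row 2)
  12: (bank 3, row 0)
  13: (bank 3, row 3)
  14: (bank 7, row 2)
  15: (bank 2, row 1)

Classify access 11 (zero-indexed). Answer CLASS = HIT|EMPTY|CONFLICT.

#0 (1,0) E
#1 (1,0) H  (was 0)
#2 (4,0) E
#3 (0,0) E
#4 (4,0) H  (was 0)
#5 (5,2) E
#6 (1,2) C  (was 0)
#7 (5,3) C  (was 2)
#8 (4,0) H  (was 0)
#9 (7,2) E
#10 (3,0) E
#11 (1,2) H  (was 2)
#12 (3,0) H  (was 0)
#13 (3,3) C  (was 0)
#14 (7,2) H  (was 2)
#15 (2,1) E

CLASS = HIT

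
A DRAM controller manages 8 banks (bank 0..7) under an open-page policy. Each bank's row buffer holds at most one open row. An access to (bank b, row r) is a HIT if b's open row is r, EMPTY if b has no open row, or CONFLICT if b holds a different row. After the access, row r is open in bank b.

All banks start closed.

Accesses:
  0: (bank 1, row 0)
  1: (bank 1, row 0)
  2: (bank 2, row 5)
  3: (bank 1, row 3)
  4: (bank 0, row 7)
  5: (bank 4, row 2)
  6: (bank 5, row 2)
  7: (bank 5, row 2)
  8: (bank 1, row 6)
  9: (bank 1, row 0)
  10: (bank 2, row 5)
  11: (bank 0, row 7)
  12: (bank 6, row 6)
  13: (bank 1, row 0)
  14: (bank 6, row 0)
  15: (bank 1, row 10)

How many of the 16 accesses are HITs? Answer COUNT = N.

  [0] b1 r0: no row ⇒ E
  [1] b1 r0: had r0 ⇒ H
  [2] b2 r5: no row ⇒ E
  [3] b1 r3: had r0 ⇒ C
  [4] b0 r7: no row ⇒ E
  [5] b4 r2: no row ⇒ E
  [6] b5 r2: no row ⇒ E
  [7] b5 r2: had r2 ⇒ H
  [8] b1 r6: had r3 ⇒ C
  [9] b1 r0: had r6 ⇒ C
  [10] b2 r5: had r5 ⇒ H
  [11] b0 r7: had r7 ⇒ H
  [12] b6 r6: no row ⇒ E
  [13] b1 r0: had r0 ⇒ H
  [14] b6 r0: had r6 ⇒ C
  [15] b1 r10: had r0 ⇒ C

COUNT = 5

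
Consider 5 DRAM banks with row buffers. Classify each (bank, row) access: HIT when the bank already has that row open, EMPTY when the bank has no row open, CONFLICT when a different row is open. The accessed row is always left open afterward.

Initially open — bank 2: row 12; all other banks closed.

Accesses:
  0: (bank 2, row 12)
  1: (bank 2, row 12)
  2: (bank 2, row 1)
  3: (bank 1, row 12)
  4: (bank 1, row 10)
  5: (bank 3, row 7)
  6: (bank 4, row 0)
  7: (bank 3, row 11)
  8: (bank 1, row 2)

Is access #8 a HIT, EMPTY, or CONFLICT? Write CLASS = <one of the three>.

0: bank 2 row 12 — prev 12 → HIT
1: bank 2 row 12 — prev 12 → HIT
2: bank 2 row 1 — prev 12 → CONFLICT
3: bank 1 row 12 — prev None → EMPTY
4: bank 1 row 10 — prev 12 → CONFLICT
5: bank 3 row 7 — prev None → EMPTY
6: bank 4 row 0 — prev None → EMPTY
7: bank 3 row 11 — prev 7 → CONFLICT
8: bank 1 row 2 — prev 10 → CONFLICT

CLASS = CONFLICT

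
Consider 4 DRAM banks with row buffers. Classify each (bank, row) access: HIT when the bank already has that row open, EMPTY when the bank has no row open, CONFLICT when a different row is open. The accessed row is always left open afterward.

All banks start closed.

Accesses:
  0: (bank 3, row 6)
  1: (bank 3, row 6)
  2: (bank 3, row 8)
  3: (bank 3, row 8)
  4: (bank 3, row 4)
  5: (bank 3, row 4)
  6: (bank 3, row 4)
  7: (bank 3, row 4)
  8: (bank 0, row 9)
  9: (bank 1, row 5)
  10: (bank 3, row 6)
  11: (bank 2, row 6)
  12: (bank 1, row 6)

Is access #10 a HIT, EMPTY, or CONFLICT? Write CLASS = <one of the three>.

0: bank 3 row 6 — prev None → EMPTY
1: bank 3 row 6 — prev 6 → HIT
2: bank 3 row 8 — prev 6 → CONFLICT
3: bank 3 row 8 — prev 8 → HIT
4: bank 3 row 4 — prev 8 → CONFLICT
5: bank 3 row 4 — prev 4 → HIT
6: bank 3 row 4 — prev 4 → HIT
7: bank 3 row 4 — prev 4 → HIT
8: bank 0 row 9 — prev None → EMPTY
9: bank 1 row 5 — prev None → EMPTY
10: bank 3 row 6 — prev 4 → CONFLICT
11: bank 2 row 6 — prev None → EMPTY
12: bank 1 row 6 — prev 5 → CONFLICT

CLASS = CONFLICT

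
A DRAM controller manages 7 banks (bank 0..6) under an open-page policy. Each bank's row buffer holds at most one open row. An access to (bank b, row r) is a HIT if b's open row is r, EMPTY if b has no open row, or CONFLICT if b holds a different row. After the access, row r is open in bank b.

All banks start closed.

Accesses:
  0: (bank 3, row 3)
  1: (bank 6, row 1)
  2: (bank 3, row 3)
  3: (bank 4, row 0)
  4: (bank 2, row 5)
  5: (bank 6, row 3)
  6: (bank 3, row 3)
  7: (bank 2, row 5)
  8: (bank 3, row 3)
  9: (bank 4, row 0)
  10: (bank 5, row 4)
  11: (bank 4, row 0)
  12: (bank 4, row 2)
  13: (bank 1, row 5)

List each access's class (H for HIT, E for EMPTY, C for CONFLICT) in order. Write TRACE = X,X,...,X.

TRACE = E,E,H,E,E,C,H,H,H,H,E,H,C,E

  [0] b3 r3: no row ⇒ E
  [1] b6 r1: no row ⇒ E
  [2] b3 r3: had r3 ⇒ H
  [3] b4 r0: no row ⇒ E
  [4] b2 r5: no row ⇒ E
  [5] b6 r3: had r1 ⇒ C
  [6] b3 r3: had r3 ⇒ H
  [7] b2 r5: had r5 ⇒ H
  [8] b3 r3: had r3 ⇒ H
  [9] b4 r0: had r0 ⇒ H
  [10] b5 r4: no row ⇒ E
  [11] b4 r0: had r0 ⇒ H
  [12] b4 r2: had r0 ⇒ C
  [13] b1 r5: no row ⇒ E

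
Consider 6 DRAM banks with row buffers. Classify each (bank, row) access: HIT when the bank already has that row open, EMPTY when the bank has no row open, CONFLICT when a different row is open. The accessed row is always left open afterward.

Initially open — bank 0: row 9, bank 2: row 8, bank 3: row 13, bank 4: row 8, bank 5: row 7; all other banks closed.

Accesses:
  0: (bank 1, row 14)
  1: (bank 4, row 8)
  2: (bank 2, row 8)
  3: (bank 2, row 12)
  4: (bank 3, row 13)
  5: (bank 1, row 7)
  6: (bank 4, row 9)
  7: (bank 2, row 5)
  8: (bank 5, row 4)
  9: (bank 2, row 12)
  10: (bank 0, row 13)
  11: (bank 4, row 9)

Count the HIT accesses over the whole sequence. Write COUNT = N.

COUNT = 4

step 0: bank1 None->14 [EMPTY]
step 1: bank4 8->8 [HIT]
step 2: bank2 8->8 [HIT]
step 3: bank2 8->12 [CONFLICT]
step 4: bank3 13->13 [HIT]
step 5: bank1 14->7 [CONFLICT]
step 6: bank4 8->9 [CONFLICT]
step 7: bank2 12->5 [CONFLICT]
step 8: bank5 7->4 [CONFLICT]
step 9: bank2 5->12 [CONFLICT]
step 10: bank0 9->13 [CONFLICT]
step 11: bank4 9->9 [HIT]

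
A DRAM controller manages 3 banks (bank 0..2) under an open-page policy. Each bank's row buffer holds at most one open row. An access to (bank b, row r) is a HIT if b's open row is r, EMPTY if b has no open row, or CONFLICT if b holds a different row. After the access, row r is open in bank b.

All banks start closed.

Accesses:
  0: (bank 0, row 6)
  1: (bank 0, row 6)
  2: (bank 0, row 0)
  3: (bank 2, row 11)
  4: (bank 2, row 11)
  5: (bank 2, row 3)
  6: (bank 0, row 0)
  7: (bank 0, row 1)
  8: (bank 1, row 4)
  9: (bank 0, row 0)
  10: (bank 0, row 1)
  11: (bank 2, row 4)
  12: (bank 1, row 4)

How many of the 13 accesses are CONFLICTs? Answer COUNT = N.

0: bank 0 row 6 — prev None → EMPTY
1: bank 0 row 6 — prev 6 → HIT
2: bank 0 row 0 — prev 6 → CONFLICT
3: bank 2 row 11 — prev None → EMPTY
4: bank 2 row 11 — prev 11 → HIT
5: bank 2 row 3 — prev 11 → CONFLICT
6: bank 0 row 0 — prev 0 → HIT
7: bank 0 row 1 — prev 0 → CONFLICT
8: bank 1 row 4 — prev None → EMPTY
9: bank 0 row 0 — prev 1 → CONFLICT
10: bank 0 row 1 — prev 0 → CONFLICT
11: bank 2 row 4 — prev 3 → CONFLICT
12: bank 1 row 4 — prev 4 → HIT

COUNT = 6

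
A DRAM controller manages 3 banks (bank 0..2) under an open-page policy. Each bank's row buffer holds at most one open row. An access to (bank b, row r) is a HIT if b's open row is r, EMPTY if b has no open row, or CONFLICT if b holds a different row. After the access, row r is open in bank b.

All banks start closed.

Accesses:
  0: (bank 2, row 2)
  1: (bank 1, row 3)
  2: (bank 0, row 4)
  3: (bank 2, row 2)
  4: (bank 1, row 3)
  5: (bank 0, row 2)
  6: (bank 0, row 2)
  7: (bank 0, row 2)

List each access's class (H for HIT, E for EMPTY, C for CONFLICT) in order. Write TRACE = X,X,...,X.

step 0: bank2 None->2 [EMPTY]
step 1: bank1 None->3 [EMPTY]
step 2: bank0 None->4 [EMPTY]
step 3: bank2 2->2 [HIT]
step 4: bank1 3->3 [HIT]
step 5: bank0 4->2 [CONFLICT]
step 6: bank0 2->2 [HIT]
step 7: bank0 2->2 [HIT]

TRACE = E,E,E,H,H,C,H,H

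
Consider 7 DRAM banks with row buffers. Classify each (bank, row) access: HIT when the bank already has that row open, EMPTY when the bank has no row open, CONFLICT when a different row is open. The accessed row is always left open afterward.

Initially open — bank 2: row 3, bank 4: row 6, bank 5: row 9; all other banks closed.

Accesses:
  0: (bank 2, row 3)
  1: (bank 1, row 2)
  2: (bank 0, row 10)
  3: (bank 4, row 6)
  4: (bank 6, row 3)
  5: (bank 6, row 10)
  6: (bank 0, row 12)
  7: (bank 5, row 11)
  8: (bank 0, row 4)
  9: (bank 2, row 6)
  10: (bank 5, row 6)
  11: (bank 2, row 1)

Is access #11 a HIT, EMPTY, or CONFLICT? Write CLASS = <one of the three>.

  [0] b2 r3: had r3 ⇒ H
  [1] b1 r2: no row ⇒ E
  [2] b0 r10: no row ⇒ E
  [3] b4 r6: had r6 ⇒ H
  [4] b6 r3: no row ⇒ E
  [5] b6 r10: had r3 ⇒ C
  [6] b0 r12: had r10 ⇒ C
  [7] b5 r11: had r9 ⇒ C
  [8] b0 r4: had r12 ⇒ C
  [9] b2 r6: had r3 ⇒ C
  [10] b5 r6: had r11 ⇒ C
  [11] b2 r1: had r6 ⇒ C

CLASS = CONFLICT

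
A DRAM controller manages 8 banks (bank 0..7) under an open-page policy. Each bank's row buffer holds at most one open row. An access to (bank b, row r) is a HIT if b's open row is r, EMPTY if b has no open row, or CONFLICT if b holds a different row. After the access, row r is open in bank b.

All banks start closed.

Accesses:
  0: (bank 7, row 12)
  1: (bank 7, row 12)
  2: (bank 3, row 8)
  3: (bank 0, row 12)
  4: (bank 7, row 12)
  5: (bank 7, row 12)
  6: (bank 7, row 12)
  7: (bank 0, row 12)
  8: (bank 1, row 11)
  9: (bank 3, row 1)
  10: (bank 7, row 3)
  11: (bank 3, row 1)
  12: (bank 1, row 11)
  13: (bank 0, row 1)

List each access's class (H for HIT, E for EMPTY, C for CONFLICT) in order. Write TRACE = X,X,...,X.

#0 (7,12) E
#1 (7,12) H  (was 12)
#2 (3,8) E
#3 (0,12) E
#4 (7,12) H  (was 12)
#5 (7,12) H  (was 12)
#6 (7,12) H  (was 12)
#7 (0,12) H  (was 12)
#8 (1,11) E
#9 (3,1) C  (was 8)
#10 (7,3) C  (was 12)
#11 (3,1) H  (was 1)
#12 (1,11) H  (was 11)
#13 (0,1) C  (was 12)

TRACE = E,H,E,E,H,H,H,H,E,C,C,H,H,C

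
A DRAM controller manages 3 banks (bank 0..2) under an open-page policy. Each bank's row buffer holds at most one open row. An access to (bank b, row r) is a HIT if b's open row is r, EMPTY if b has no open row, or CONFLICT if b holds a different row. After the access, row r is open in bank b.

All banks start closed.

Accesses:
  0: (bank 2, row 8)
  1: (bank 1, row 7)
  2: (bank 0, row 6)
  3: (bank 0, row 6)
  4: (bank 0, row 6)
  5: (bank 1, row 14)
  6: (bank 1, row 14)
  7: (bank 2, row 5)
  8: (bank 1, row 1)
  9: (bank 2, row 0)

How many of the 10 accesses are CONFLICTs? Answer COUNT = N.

COUNT = 4

  [0] b2 r8: no row ⇒ E
  [1] b1 r7: no row ⇒ E
  [2] b0 r6: no row ⇒ E
  [3] b0 r6: had r6 ⇒ H
  [4] b0 r6: had r6 ⇒ H
  [5] b1 r14: had r7 ⇒ C
  [6] b1 r14: had r14 ⇒ H
  [7] b2 r5: had r8 ⇒ C
  [8] b1 r1: had r14 ⇒ C
  [9] b2 r0: had r5 ⇒ C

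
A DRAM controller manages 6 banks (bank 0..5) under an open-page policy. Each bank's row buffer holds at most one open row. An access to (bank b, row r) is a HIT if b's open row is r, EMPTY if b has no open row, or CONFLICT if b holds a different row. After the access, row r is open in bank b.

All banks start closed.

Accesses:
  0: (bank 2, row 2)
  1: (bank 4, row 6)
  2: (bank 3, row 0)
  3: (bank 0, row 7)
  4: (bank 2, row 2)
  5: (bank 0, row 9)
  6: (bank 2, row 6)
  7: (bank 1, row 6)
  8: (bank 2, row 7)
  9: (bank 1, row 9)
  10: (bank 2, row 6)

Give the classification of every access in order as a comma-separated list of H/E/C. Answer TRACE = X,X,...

#0 (2,2) E
#1 (4,6) E
#2 (3,0) E
#3 (0,7) E
#4 (2,2) H  (was 2)
#5 (0,9) C  (was 7)
#6 (2,6) C  (was 2)
#7 (1,6) E
#8 (2,7) C  (was 6)
#9 (1,9) C  (was 6)
#10 (2,6) C  (was 7)

TRACE = E,E,E,E,H,C,C,E,C,C,C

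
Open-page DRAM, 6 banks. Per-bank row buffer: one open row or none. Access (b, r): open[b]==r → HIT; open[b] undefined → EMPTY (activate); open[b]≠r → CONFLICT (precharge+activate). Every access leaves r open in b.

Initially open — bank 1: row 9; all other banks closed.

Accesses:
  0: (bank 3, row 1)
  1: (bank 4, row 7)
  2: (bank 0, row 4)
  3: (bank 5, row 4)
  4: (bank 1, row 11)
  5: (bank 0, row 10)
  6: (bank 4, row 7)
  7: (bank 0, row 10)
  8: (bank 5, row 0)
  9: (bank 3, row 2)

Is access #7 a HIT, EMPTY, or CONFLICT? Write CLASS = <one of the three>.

#0 (3,1) E
#1 (4,7) E
#2 (0,4) E
#3 (5,4) E
#4 (1,11) C  (was 9)
#5 (0,10) C  (was 4)
#6 (4,7) H  (was 7)
#7 (0,10) H  (was 10)
#8 (5,0) C  (was 4)
#9 (3,2) C  (was 1)

CLASS = HIT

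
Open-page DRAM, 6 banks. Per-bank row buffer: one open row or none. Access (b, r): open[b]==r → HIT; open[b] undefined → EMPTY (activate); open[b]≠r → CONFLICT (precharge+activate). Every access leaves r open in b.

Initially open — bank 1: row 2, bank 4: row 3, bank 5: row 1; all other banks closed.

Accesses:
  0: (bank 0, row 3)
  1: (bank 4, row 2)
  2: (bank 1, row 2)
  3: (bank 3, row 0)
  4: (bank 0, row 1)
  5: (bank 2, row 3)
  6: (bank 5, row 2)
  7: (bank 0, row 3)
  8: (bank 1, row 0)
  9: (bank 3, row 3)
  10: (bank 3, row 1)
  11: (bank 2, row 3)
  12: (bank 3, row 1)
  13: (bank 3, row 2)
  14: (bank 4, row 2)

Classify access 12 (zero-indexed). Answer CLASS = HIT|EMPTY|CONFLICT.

CLASS = HIT

step 0: bank0 None->3 [EMPTY]
step 1: bank4 3->2 [CONFLICT]
step 2: bank1 2->2 [HIT]
step 3: bank3 None->0 [EMPTY]
step 4: bank0 3->1 [CONFLICT]
step 5: bank2 None->3 [EMPTY]
step 6: bank5 1->2 [CONFLICT]
step 7: bank0 1->3 [CONFLICT]
step 8: bank1 2->0 [CONFLICT]
step 9: bank3 0->3 [CONFLICT]
step 10: bank3 3->1 [CONFLICT]
step 11: bank2 3->3 [HIT]
step 12: bank3 1->1 [HIT]
step 13: bank3 1->2 [CONFLICT]
step 14: bank4 2->2 [HIT]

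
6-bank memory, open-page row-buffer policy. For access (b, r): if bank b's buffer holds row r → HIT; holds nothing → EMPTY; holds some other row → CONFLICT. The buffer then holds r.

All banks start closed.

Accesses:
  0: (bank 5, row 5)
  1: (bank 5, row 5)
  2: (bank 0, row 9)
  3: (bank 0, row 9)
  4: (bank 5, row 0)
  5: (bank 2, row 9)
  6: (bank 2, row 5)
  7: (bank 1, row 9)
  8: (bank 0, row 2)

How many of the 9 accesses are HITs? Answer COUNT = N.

COUNT = 2

step 0: bank5 None->5 [EMPTY]
step 1: bank5 5->5 [HIT]
step 2: bank0 None->9 [EMPTY]
step 3: bank0 9->9 [HIT]
step 4: bank5 5->0 [CONFLICT]
step 5: bank2 None->9 [EMPTY]
step 6: bank2 9->5 [CONFLICT]
step 7: bank1 None->9 [EMPTY]
step 8: bank0 9->2 [CONFLICT]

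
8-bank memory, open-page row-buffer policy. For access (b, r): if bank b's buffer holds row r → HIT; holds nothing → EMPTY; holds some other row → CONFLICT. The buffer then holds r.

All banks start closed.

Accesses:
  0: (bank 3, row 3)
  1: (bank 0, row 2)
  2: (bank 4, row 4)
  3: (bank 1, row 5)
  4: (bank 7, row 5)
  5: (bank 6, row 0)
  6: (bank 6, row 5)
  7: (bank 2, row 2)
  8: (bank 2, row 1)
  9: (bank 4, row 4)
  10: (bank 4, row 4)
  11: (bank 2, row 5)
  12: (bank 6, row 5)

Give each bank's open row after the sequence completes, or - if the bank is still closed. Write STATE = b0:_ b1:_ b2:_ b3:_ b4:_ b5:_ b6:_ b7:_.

  [0] b3 r3: no row ⇒ E
  [1] b0 r2: no row ⇒ E
  [2] b4 r4: no row ⇒ E
  [3] b1 r5: no row ⇒ E
  [4] b7 r5: no row ⇒ E
  [5] b6 r0: no row ⇒ E
  [6] b6 r5: had r0 ⇒ C
  [7] b2 r2: no row ⇒ E
  [8] b2 r1: had r2 ⇒ C
  [9] b4 r4: had r4 ⇒ H
  [10] b4 r4: had r4 ⇒ H
  [11] b2 r5: had r1 ⇒ C
  [12] b6 r5: had r5 ⇒ H

STATE = b0:2 b1:5 b2:5 b3:3 b4:4 b5:- b6:5 b7:5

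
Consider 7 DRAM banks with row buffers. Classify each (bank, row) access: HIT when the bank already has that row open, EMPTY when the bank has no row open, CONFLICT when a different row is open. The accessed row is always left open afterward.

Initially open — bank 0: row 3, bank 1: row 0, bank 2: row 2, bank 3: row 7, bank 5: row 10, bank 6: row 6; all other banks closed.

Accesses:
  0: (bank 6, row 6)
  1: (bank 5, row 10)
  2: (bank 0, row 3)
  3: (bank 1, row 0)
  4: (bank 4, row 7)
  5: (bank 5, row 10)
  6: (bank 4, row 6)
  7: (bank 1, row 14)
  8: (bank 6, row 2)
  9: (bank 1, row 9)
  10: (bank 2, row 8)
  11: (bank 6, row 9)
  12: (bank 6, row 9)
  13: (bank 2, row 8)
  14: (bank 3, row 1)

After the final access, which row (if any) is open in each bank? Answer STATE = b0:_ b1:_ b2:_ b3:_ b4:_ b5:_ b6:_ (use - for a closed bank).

  [0] b6 r6: had r6 ⇒ H
  [1] b5 r10: had r10 ⇒ H
  [2] b0 r3: had r3 ⇒ H
  [3] b1 r0: had r0 ⇒ H
  [4] b4 r7: no row ⇒ E
  [5] b5 r10: had r10 ⇒ H
  [6] b4 r6: had r7 ⇒ C
  [7] b1 r14: had r0 ⇒ C
  [8] b6 r2: had r6 ⇒ C
  [9] b1 r9: had r14 ⇒ C
  [10] b2 r8: had r2 ⇒ C
  [11] b6 r9: had r2 ⇒ C
  [12] b6 r9: had r9 ⇒ H
  [13] b2 r8: had r8 ⇒ H
  [14] b3 r1: had r7 ⇒ C

STATE = b0:3 b1:9 b2:8 b3:1 b4:6 b5:10 b6:9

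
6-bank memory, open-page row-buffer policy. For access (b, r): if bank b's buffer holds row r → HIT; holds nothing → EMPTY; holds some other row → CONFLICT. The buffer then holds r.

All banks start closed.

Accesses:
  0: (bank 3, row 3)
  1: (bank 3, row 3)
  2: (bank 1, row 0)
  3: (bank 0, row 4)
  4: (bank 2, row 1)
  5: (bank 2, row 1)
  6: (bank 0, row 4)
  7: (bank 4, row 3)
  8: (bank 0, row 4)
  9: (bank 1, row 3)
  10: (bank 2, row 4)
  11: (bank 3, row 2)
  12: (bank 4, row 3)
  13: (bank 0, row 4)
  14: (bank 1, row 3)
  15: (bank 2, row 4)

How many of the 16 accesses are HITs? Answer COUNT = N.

COUNT = 8

  [0] b3 r3: no row ⇒ E
  [1] b3 r3: had r3 ⇒ H
  [2] b1 r0: no row ⇒ E
  [3] b0 r4: no row ⇒ E
  [4] b2 r1: no row ⇒ E
  [5] b2 r1: had r1 ⇒ H
  [6] b0 r4: had r4 ⇒ H
  [7] b4 r3: no row ⇒ E
  [8] b0 r4: had r4 ⇒ H
  [9] b1 r3: had r0 ⇒ C
  [10] b2 r4: had r1 ⇒ C
  [11] b3 r2: had r3 ⇒ C
  [12] b4 r3: had r3 ⇒ H
  [13] b0 r4: had r4 ⇒ H
  [14] b1 r3: had r3 ⇒ H
  [15] b2 r4: had r4 ⇒ H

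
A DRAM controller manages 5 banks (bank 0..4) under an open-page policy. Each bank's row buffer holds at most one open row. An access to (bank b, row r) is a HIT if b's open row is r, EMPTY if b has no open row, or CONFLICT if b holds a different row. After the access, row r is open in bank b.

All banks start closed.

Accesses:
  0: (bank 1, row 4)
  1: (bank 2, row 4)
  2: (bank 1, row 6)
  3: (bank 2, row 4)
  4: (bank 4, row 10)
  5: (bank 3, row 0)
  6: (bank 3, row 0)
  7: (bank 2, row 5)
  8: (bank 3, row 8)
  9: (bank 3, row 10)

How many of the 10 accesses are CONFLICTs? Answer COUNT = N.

step 0: bank1 None->4 [EMPTY]
step 1: bank2 None->4 [EMPTY]
step 2: bank1 4->6 [CONFLICT]
step 3: bank2 4->4 [HIT]
step 4: bank4 None->10 [EMPTY]
step 5: bank3 None->0 [EMPTY]
step 6: bank3 0->0 [HIT]
step 7: bank2 4->5 [CONFLICT]
step 8: bank3 0->8 [CONFLICT]
step 9: bank3 8->10 [CONFLICT]

COUNT = 4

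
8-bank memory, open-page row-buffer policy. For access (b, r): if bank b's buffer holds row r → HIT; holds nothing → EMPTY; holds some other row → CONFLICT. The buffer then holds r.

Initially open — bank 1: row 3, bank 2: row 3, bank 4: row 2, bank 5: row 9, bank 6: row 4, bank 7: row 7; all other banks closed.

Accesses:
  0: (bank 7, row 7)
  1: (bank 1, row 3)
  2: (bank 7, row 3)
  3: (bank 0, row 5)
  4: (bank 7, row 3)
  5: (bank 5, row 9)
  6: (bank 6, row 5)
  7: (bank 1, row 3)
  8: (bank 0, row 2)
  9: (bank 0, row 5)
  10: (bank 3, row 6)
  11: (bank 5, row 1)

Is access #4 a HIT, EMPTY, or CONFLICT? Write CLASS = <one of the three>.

CLASS = HIT

#0 (7,7) H  (was 7)
#1 (1,3) H  (was 3)
#2 (7,3) C  (was 7)
#3 (0,5) E
#4 (7,3) H  (was 3)
#5 (5,9) H  (was 9)
#6 (6,5) C  (was 4)
#7 (1,3) H  (was 3)
#8 (0,2) C  (was 5)
#9 (0,5) C  (was 2)
#10 (3,6) E
#11 (5,1) C  (was 9)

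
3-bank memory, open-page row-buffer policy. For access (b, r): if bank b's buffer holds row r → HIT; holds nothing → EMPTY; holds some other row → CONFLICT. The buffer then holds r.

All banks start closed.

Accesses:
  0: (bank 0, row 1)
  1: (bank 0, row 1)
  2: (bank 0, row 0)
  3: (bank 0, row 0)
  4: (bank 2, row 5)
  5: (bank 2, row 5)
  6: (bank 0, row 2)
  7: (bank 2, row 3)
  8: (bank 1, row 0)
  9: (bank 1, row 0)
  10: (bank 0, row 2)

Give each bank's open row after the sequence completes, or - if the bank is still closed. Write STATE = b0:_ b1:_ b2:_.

STATE = b0:2 b1:0 b2:3

step 0: bank0 None->1 [EMPTY]
step 1: bank0 1->1 [HIT]
step 2: bank0 1->0 [CONFLICT]
step 3: bank0 0->0 [HIT]
step 4: bank2 None->5 [EMPTY]
step 5: bank2 5->5 [HIT]
step 6: bank0 0->2 [CONFLICT]
step 7: bank2 5->3 [CONFLICT]
step 8: bank1 None->0 [EMPTY]
step 9: bank1 0->0 [HIT]
step 10: bank0 2->2 [HIT]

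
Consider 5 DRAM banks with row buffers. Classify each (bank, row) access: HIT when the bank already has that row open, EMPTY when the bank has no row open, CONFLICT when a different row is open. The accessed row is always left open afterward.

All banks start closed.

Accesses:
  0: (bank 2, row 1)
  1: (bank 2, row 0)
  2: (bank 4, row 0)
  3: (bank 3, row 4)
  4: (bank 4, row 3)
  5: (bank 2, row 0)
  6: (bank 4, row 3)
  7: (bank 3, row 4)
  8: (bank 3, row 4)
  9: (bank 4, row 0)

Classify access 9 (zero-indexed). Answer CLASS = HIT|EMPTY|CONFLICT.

0: bank 2 row 1 — prev None → EMPTY
1: bank 2 row 0 — prev 1 → CONFLICT
2: bank 4 row 0 — prev None → EMPTY
3: bank 3 row 4 — prev None → EMPTY
4: bank 4 row 3 — prev 0 → CONFLICT
5: bank 2 row 0 — prev 0 → HIT
6: bank 4 row 3 — prev 3 → HIT
7: bank 3 row 4 — prev 4 → HIT
8: bank 3 row 4 — prev 4 → HIT
9: bank 4 row 0 — prev 3 → CONFLICT

CLASS = CONFLICT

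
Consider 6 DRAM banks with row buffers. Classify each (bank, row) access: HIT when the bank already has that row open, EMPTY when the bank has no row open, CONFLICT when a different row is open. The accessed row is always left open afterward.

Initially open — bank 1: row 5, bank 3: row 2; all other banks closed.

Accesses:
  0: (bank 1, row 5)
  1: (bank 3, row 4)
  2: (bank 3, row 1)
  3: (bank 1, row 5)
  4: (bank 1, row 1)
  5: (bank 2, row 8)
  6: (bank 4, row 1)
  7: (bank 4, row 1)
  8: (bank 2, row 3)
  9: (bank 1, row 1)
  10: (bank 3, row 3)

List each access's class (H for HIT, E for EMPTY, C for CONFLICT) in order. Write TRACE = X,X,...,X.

TRACE = H,C,C,H,C,E,E,H,C,H,C

  [0] b1 r5: had r5 ⇒ H
  [1] b3 r4: had r2 ⇒ C
  [2] b3 r1: had r4 ⇒ C
  [3] b1 r5: had r5 ⇒ H
  [4] b1 r1: had r5 ⇒ C
  [5] b2 r8: no row ⇒ E
  [6] b4 r1: no row ⇒ E
  [7] b4 r1: had r1 ⇒ H
  [8] b2 r3: had r8 ⇒ C
  [9] b1 r1: had r1 ⇒ H
  [10] b3 r3: had r1 ⇒ C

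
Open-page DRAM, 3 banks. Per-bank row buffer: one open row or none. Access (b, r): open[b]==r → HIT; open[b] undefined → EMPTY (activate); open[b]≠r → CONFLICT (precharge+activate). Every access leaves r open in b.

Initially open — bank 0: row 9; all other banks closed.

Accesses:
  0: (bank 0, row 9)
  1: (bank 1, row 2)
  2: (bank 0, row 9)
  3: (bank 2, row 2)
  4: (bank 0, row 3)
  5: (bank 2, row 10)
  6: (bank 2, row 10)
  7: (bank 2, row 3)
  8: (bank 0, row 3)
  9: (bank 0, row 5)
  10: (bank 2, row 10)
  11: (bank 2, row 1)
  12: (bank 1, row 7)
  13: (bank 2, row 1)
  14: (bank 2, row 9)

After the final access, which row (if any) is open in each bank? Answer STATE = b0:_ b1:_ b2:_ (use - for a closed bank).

  [0] b0 r9: had r9 ⇒ H
  [1] b1 r2: no row ⇒ E
  [2] b0 r9: had r9 ⇒ H
  [3] b2 r2: no row ⇒ E
  [4] b0 r3: had r9 ⇒ C
  [5] b2 r10: had r2 ⇒ C
  [6] b2 r10: had r10 ⇒ H
  [7] b2 r3: had r10 ⇒ C
  [8] b0 r3: had r3 ⇒ H
  [9] b0 r5: had r3 ⇒ C
  [10] b2 r10: had r3 ⇒ C
  [11] b2 r1: had r10 ⇒ C
  [12] b1 r7: had r2 ⇒ C
  [13] b2 r1: had r1 ⇒ H
  [14] b2 r9: had r1 ⇒ C

STATE = b0:5 b1:7 b2:9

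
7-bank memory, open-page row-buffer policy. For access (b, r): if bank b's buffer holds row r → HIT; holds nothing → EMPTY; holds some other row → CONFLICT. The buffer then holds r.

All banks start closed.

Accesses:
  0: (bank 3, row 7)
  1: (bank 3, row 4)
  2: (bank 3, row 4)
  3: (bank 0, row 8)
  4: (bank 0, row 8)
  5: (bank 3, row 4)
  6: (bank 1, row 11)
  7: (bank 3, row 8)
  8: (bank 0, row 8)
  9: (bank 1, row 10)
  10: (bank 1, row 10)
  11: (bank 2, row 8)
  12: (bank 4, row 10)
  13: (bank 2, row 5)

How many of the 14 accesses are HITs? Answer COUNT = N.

#0 (3,7) E
#1 (3,4) C  (was 7)
#2 (3,4) H  (was 4)
#3 (0,8) E
#4 (0,8) H  (was 8)
#5 (3,4) H  (was 4)
#6 (1,11) E
#7 (3,8) C  (was 4)
#8 (0,8) H  (was 8)
#9 (1,10) C  (was 11)
#10 (1,10) H  (was 10)
#11 (2,8) E
#12 (4,10) E
#13 (2,5) C  (was 8)

COUNT = 5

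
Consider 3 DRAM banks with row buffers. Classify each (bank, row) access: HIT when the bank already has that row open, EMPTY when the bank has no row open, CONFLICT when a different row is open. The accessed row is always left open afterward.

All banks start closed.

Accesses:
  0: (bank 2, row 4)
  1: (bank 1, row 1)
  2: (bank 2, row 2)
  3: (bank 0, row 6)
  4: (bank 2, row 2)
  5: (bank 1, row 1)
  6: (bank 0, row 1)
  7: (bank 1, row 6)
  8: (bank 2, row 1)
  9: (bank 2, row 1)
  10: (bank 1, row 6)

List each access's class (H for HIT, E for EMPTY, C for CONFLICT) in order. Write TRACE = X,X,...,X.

TRACE = E,E,C,E,H,H,C,C,C,H,H

#0 (2,4) E
#1 (1,1) E
#2 (2,2) C  (was 4)
#3 (0,6) E
#4 (2,2) H  (was 2)
#5 (1,1) H  (was 1)
#6 (0,1) C  (was 6)
#7 (1,6) C  (was 1)
#8 (2,1) C  (was 2)
#9 (2,1) H  (was 1)
#10 (1,6) H  (was 6)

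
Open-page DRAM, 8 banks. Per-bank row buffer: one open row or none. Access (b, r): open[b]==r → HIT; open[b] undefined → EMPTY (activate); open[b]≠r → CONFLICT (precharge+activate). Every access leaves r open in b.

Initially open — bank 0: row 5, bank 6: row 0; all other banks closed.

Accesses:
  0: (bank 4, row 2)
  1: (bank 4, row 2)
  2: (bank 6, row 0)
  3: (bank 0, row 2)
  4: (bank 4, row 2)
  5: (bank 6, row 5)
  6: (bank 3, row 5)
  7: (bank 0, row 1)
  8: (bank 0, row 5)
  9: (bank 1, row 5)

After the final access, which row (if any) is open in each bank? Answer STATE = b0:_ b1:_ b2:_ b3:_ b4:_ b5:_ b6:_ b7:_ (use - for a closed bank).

STATE = b0:5 b1:5 b2:- b3:5 b4:2 b5:- b6:5 b7:-

  [0] b4 r2: no row ⇒ E
  [1] b4 r2: had r2 ⇒ H
  [2] b6 r0: had r0 ⇒ H
  [3] b0 r2: had r5 ⇒ C
  [4] b4 r2: had r2 ⇒ H
  [5] b6 r5: had r0 ⇒ C
  [6] b3 r5: no row ⇒ E
  [7] b0 r1: had r2 ⇒ C
  [8] b0 r5: had r1 ⇒ C
  [9] b1 r5: no row ⇒ E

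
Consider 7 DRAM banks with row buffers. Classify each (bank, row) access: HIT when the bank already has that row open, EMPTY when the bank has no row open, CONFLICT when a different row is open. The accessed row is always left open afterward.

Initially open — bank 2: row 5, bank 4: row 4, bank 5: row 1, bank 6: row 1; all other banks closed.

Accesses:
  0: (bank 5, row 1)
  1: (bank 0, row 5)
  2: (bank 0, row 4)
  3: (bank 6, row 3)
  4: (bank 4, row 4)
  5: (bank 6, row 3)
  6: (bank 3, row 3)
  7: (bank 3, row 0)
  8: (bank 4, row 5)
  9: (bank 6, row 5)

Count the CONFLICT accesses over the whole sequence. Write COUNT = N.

0: bank 5 row 1 — prev 1 → HIT
1: bank 0 row 5 — prev None → EMPTY
2: bank 0 row 4 — prev 5 → CONFLICT
3: bank 6 row 3 — prev 1 → CONFLICT
4: bank 4 row 4 — prev 4 → HIT
5: bank 6 row 3 — prev 3 → HIT
6: bank 3 row 3 — prev None → EMPTY
7: bank 3 row 0 — prev 3 → CONFLICT
8: bank 4 row 5 — prev 4 → CONFLICT
9: bank 6 row 5 — prev 3 → CONFLICT

COUNT = 5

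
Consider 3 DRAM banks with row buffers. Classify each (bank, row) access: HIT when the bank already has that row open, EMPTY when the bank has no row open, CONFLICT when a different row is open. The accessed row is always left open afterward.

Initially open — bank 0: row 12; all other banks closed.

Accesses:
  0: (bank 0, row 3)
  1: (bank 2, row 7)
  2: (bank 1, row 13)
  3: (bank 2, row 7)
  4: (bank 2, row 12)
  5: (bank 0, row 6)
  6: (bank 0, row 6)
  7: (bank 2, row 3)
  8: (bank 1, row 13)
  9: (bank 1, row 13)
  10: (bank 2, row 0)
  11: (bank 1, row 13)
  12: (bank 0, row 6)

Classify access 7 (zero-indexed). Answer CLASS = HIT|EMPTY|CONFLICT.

CLASS = CONFLICT

step 0: bank0 12->3 [CONFLICT]
step 1: bank2 None->7 [EMPTY]
step 2: bank1 None->13 [EMPTY]
step 3: bank2 7->7 [HIT]
step 4: bank2 7->12 [CONFLICT]
step 5: bank0 3->6 [CONFLICT]
step 6: bank0 6->6 [HIT]
step 7: bank2 12->3 [CONFLICT]
step 8: bank1 13->13 [HIT]
step 9: bank1 13->13 [HIT]
step 10: bank2 3->0 [CONFLICT]
step 11: bank1 13->13 [HIT]
step 12: bank0 6->6 [HIT]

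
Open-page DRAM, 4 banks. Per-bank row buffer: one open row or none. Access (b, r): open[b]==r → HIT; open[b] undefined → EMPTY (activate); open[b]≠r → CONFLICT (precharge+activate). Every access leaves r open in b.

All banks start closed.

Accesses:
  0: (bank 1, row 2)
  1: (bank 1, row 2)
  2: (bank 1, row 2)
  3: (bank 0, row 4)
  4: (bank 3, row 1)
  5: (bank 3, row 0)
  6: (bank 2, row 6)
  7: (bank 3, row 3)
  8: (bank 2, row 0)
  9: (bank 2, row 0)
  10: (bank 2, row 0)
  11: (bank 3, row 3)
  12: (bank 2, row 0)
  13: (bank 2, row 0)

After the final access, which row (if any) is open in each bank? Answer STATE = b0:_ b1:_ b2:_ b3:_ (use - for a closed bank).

#0 (1,2) E
#1 (1,2) H  (was 2)
#2 (1,2) H  (was 2)
#3 (0,4) E
#4 (3,1) E
#5 (3,0) C  (was 1)
#6 (2,6) E
#7 (3,3) C  (was 0)
#8 (2,0) C  (was 6)
#9 (2,0) H  (was 0)
#10 (2,0) H  (was 0)
#11 (3,3) H  (was 3)
#12 (2,0) H  (was 0)
#13 (2,0) H  (was 0)

STATE = b0:4 b1:2 b2:0 b3:3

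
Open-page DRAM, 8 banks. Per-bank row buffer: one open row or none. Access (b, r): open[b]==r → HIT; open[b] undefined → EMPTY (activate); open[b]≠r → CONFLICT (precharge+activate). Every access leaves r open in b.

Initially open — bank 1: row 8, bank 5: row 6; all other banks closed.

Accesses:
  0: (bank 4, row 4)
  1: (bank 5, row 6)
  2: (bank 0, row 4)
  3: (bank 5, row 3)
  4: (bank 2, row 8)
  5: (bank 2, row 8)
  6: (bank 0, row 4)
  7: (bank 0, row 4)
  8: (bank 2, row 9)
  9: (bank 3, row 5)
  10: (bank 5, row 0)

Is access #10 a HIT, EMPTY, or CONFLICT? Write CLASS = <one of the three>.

CLASS = CONFLICT

#0 (4,4) E
#1 (5,6) H  (was 6)
#2 (0,4) E
#3 (5,3) C  (was 6)
#4 (2,8) E
#5 (2,8) H  (was 8)
#6 (0,4) H  (was 4)
#7 (0,4) H  (was 4)
#8 (2,9) C  (was 8)
#9 (3,5) E
#10 (5,0) C  (was 3)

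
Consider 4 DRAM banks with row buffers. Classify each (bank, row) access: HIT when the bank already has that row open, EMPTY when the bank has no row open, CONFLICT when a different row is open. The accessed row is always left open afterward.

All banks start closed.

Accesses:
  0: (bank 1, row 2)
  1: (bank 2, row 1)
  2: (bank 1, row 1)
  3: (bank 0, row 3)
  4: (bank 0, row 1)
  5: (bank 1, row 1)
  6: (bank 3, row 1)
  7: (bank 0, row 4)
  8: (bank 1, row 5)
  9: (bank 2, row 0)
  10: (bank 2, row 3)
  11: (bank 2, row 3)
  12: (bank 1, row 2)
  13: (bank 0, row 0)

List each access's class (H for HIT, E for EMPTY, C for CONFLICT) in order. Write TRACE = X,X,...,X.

0: bank 1 row 2 — prev None → EMPTY
1: bank 2 row 1 — prev None → EMPTY
2: bank 1 row 1 — prev 2 → CONFLICT
3: bank 0 row 3 — prev None → EMPTY
4: bank 0 row 1 — prev 3 → CONFLICT
5: bank 1 row 1 — prev 1 → HIT
6: bank 3 row 1 — prev None → EMPTY
7: bank 0 row 4 — prev 1 → CONFLICT
8: bank 1 row 5 — prev 1 → CONFLICT
9: bank 2 row 0 — prev 1 → CONFLICT
10: bank 2 row 3 — prev 0 → CONFLICT
11: bank 2 row 3 — prev 3 → HIT
12: bank 1 row 2 — prev 5 → CONFLICT
13: bank 0 row 0 — prev 4 → CONFLICT

TRACE = E,E,C,E,C,H,E,C,C,C,C,H,C,C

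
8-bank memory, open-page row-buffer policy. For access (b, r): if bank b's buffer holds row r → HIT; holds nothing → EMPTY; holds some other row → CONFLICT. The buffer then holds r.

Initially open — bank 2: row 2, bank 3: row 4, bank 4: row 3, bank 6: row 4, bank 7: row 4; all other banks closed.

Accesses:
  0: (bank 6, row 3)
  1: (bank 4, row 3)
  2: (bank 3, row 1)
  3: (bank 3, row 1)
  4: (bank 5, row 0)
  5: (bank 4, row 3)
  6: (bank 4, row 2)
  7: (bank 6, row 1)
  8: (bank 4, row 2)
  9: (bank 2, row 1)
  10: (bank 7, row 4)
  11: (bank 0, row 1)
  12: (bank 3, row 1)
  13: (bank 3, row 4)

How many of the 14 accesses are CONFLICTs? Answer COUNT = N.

0: bank 6 row 3 — prev 4 → CONFLICT
1: bank 4 row 3 — prev 3 → HIT
2: bank 3 row 1 — prev 4 → CONFLICT
3: bank 3 row 1 — prev 1 → HIT
4: bank 5 row 0 — prev None → EMPTY
5: bank 4 row 3 — prev 3 → HIT
6: bank 4 row 2 — prev 3 → CONFLICT
7: bank 6 row 1 — prev 3 → CONFLICT
8: bank 4 row 2 — prev 2 → HIT
9: bank 2 row 1 — prev 2 → CONFLICT
10: bank 7 row 4 — prev 4 → HIT
11: bank 0 row 1 — prev None → EMPTY
12: bank 3 row 1 — prev 1 → HIT
13: bank 3 row 4 — prev 1 → CONFLICT

COUNT = 6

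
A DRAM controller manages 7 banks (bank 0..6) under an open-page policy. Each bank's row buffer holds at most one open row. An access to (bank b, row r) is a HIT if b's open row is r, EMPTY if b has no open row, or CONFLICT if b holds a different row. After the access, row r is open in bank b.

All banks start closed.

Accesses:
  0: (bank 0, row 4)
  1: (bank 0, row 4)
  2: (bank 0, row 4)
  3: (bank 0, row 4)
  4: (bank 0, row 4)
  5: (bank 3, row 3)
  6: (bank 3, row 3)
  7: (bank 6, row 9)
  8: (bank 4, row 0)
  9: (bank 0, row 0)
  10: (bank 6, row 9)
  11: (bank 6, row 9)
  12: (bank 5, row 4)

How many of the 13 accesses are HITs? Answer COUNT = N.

COUNT = 7

  [0] b0 r4: no row ⇒ E
  [1] b0 r4: had r4 ⇒ H
  [2] b0 r4: had r4 ⇒ H
  [3] b0 r4: had r4 ⇒ H
  [4] b0 r4: had r4 ⇒ H
  [5] b3 r3: no row ⇒ E
  [6] b3 r3: had r3 ⇒ H
  [7] b6 r9: no row ⇒ E
  [8] b4 r0: no row ⇒ E
  [9] b0 r0: had r4 ⇒ C
  [10] b6 r9: had r9 ⇒ H
  [11] b6 r9: had r9 ⇒ H
  [12] b5 r4: no row ⇒ E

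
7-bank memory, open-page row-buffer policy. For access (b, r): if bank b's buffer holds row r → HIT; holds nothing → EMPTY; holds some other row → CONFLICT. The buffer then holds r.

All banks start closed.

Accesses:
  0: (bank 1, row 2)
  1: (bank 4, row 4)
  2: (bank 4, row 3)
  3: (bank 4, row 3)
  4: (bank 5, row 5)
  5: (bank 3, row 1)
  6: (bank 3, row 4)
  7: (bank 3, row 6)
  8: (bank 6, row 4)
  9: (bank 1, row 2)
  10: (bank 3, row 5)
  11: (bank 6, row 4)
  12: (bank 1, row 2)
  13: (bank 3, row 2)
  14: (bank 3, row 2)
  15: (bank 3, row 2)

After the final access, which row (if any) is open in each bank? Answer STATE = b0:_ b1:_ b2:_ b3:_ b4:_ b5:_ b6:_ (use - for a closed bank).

STATE = b0:- b1:2 b2:- b3:2 b4:3 b5:5 b6:4

  [0] b1 r2: no row ⇒ E
  [1] b4 r4: no row ⇒ E
  [2] b4 r3: had r4 ⇒ C
  [3] b4 r3: had r3 ⇒ H
  [4] b5 r5: no row ⇒ E
  [5] b3 r1: no row ⇒ E
  [6] b3 r4: had r1 ⇒ C
  [7] b3 r6: had r4 ⇒ C
  [8] b6 r4: no row ⇒ E
  [9] b1 r2: had r2 ⇒ H
  [10] b3 r5: had r6 ⇒ C
  [11] b6 r4: had r4 ⇒ H
  [12] b1 r2: had r2 ⇒ H
  [13] b3 r2: had r5 ⇒ C
  [14] b3 r2: had r2 ⇒ H
  [15] b3 r2: had r2 ⇒ H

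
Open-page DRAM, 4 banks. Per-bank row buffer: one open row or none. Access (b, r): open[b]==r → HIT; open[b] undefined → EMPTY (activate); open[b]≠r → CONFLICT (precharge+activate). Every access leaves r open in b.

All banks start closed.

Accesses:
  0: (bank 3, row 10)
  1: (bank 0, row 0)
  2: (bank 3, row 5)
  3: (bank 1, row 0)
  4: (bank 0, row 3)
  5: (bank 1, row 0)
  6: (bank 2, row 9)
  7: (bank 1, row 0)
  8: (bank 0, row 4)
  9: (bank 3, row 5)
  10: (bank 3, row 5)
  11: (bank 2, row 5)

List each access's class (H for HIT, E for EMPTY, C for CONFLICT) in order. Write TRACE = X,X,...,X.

  [0] b3 r10: no row ⇒ E
  [1] b0 r0: no row ⇒ E
  [2] b3 r5: had r10 ⇒ C
  [3] b1 r0: no row ⇒ E
  [4] b0 r3: had r0 ⇒ C
  [5] b1 r0: had r0 ⇒ H
  [6] b2 r9: no row ⇒ E
  [7] b1 r0: had r0 ⇒ H
  [8] b0 r4: had r3 ⇒ C
  [9] b3 r5: had r5 ⇒ H
  [10] b3 r5: had r5 ⇒ H
  [11] b2 r5: had r9 ⇒ C

TRACE = E,E,C,E,C,H,E,H,C,H,H,C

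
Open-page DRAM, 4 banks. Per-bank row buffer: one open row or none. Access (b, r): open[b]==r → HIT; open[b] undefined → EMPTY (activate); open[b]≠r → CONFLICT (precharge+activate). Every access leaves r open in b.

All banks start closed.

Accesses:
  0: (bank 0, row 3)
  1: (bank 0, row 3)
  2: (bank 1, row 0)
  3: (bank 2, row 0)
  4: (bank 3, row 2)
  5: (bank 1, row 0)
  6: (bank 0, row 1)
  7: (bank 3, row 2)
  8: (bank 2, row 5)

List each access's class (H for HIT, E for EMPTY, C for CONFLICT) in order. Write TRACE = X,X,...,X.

  [0] b0 r3: no row ⇒ E
  [1] b0 r3: had r3 ⇒ H
  [2] b1 r0: no row ⇒ E
  [3] b2 r0: no row ⇒ E
  [4] b3 r2: no row ⇒ E
  [5] b1 r0: had r0 ⇒ H
  [6] b0 r1: had r3 ⇒ C
  [7] b3 r2: had r2 ⇒ H
  [8] b2 r5: had r0 ⇒ C

TRACE = E,H,E,E,E,H,C,H,C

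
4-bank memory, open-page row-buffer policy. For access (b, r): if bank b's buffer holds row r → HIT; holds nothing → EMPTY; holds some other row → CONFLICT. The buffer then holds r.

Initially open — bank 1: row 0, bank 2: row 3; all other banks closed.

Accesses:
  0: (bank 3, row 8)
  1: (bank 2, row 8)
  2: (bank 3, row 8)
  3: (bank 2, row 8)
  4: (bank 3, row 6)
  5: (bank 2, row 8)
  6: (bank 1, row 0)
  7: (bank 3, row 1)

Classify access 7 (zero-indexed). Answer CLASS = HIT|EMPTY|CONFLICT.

CLASS = CONFLICT

step 0: bank3 None->8 [EMPTY]
step 1: bank2 3->8 [CONFLICT]
step 2: bank3 8->8 [HIT]
step 3: bank2 8->8 [HIT]
step 4: bank3 8->6 [CONFLICT]
step 5: bank2 8->8 [HIT]
step 6: bank1 0->0 [HIT]
step 7: bank3 6->1 [CONFLICT]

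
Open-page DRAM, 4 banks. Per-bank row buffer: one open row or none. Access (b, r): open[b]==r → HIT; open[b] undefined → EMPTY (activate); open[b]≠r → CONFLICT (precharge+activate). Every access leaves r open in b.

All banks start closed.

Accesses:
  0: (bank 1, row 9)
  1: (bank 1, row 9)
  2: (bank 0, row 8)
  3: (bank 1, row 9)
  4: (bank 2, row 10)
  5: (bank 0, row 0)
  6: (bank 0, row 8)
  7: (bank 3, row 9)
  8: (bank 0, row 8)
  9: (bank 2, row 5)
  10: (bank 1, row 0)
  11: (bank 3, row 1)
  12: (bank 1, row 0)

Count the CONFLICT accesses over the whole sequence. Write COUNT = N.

  [0] b1 r9: no row ⇒ E
  [1] b1 r9: had r9 ⇒ H
  [2] b0 r8: no row ⇒ E
  [3] b1 r9: had r9 ⇒ H
  [4] b2 r10: no row ⇒ E
  [5] b0 r0: had r8 ⇒ C
  [6] b0 r8: had r0 ⇒ C
  [7] b3 r9: no row ⇒ E
  [8] b0 r8: had r8 ⇒ H
  [9] b2 r5: had r10 ⇒ C
  [10] b1 r0: had r9 ⇒ C
  [11] b3 r1: had r9 ⇒ C
  [12] b1 r0: had r0 ⇒ H

COUNT = 5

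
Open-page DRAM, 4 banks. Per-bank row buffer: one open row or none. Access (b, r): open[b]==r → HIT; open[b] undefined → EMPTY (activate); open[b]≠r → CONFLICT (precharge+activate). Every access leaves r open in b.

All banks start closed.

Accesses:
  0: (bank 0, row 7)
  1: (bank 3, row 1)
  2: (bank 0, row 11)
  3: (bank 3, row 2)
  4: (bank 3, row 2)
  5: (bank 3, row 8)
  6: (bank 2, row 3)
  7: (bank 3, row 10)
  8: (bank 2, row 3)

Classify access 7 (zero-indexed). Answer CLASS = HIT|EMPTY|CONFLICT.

CLASS = CONFLICT

0: bank 0 row 7 — prev None → EMPTY
1: bank 3 row 1 — prev None → EMPTY
2: bank 0 row 11 — prev 7 → CONFLICT
3: bank 3 row 2 — prev 1 → CONFLICT
4: bank 3 row 2 — prev 2 → HIT
5: bank 3 row 8 — prev 2 → CONFLICT
6: bank 2 row 3 — prev None → EMPTY
7: bank 3 row 10 — prev 8 → CONFLICT
8: bank 2 row 3 — prev 3 → HIT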